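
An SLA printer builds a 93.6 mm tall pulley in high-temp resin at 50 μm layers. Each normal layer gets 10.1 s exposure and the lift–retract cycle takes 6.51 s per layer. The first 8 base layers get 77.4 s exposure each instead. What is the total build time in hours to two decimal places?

Layer count = ceil(93.6 / 0.05) = 1872.
Burn-in layers = 8 × (77.4 + 6.51), so 671.28 s.
Remaining layers = 1864 × (10.1 + 6.51), so 30961.04 s.
Total = 671.28 + 30961.04 = 31632.32 s = 8.79 hours.

8.79 hours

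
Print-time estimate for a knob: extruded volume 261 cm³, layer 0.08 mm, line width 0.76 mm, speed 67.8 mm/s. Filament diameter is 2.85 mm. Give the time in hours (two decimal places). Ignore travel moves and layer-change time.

Line area: 0.08 × 0.76 → 0.0608 mm².
Path length: 261000 mm³ / 0.0608 mm² → 4292763.2 mm.
Extrusion time = 4292763.2 / 67.8 = 63315.1 s.
Converting: 63315.1 s = 17.59 hours.

17.59 hours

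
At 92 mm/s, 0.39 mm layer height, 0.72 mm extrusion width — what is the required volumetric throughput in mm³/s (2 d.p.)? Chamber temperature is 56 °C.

Extrusion cross-section: 0.39 × 0.72 → 0.2808 mm².
Q = v·A = 92 × 0.2808 = 25.83 mm³/s.

25.83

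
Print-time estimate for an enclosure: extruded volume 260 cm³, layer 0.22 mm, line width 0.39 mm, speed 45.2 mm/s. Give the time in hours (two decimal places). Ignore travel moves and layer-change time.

18.62 hours

Extrusion cross-section: 0.22 × 0.39 → 0.0858 mm².
Total extruded path = 260000/0.0858 = 3030303 mm.
Print-move time = 3030303 / 45.2, so 67042.1 s.
That's 67042.1 s → 18.62 hours.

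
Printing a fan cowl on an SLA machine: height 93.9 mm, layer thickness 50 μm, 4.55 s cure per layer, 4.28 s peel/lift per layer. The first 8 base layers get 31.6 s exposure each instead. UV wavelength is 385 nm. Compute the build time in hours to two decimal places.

Number of layers: 93.9 / 0.05 → 1878 (rounded up).
Bottom layers = 8 × (31.6 + 4.28), so 287.04 s.
Remaining layers = 1870 × (4.55 + 4.28), so 16512.1 s.
Sum: 287.04 + 16512.1 = 16799.14 s → 4.67 hours.

4.67 hours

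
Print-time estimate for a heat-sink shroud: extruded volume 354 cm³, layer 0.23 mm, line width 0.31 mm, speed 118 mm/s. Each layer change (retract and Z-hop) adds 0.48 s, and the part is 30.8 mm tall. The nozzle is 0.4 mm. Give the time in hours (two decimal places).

11.71 hours

Bead cross-section = 0.23 × 0.31, so 0.0713 mm².
Path length: 354000 mm³ / 0.0713 mm² → 4964936.9 mm.
Time extruding = 4964936.9 / 118, so 42075.7 s.
Layer count = ceil(30.8 / 0.23) = 134.
Non-print overhead = 134 × 0.48, so 64.32 s.
Altogether 42075.7 + 64.32 = 42140.02 s, i.e. 11.71 hours.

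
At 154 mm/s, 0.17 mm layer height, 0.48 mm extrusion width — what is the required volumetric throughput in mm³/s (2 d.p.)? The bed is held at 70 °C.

12.57

Extrusion cross-section: 0.17 × 0.48 → 0.0816 mm².
Volumetric flow = 154 × 0.0816 = 12.57 mm³/s.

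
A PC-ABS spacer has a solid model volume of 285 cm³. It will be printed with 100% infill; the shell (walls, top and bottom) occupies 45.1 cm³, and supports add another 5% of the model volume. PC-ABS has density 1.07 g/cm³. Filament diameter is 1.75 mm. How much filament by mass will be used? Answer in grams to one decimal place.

320.2 g

Volume inside the shell = 285 − 45.1 = 239.9 cm³.
Infill volume: 1.00 × 239.9 → 239.9 cm³.
Support = 0.05 × 285, so 14.25 cm³.
Deposited volume = 45.1 + 239.9 + 14.25 = 299.25 cm³.
Mass = 299.25 × 1.07 = 320.1975 g.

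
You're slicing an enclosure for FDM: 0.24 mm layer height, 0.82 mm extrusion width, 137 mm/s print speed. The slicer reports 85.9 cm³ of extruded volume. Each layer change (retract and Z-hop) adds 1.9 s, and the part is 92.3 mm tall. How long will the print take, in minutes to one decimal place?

65.3 minutes

Bead cross-section = 0.24 × 0.82 = 0.1968 mm².
Toolpath length = 85.9 cm³ / 0.1968 mm² = 85900 / 0.1968 = 436483.7 mm.
Time extruding: 436483.7 / 137 → 3186 s.
Layers = ⌈92.3/0.24⌉ = 385.
Z-hop total = 385 × 1.9 = 731.5 s.
Altogether 3186 + 731.5 = 3917.5 s, i.e. 65.3 minutes.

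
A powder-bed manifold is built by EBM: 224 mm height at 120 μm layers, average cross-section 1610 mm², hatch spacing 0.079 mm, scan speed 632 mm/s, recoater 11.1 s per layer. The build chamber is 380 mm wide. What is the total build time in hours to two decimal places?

22.48 hours

Layers = ⌈224/0.12⌉ = 1867.
Per-layer scan distance = 1610 / 0.079, so 20379.7 mm.
Beam time per layer = 20379.7 / 632, so 32.2464 s.
Per-layer time = 32.2464 + 11.1 = 43.3464 s.
Total: 1867 × 43.3464 s = 80927.7288 s → 22.48 hours.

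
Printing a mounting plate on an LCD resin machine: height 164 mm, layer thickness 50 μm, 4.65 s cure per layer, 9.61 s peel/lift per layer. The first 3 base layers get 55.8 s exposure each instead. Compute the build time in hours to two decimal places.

13.04 hours

Layer count = ceil(164 / 0.05) = 3280.
Burn-in layers = 3 × (55.8 + 9.61), so 196.23 s.
Regular layers: 3277 × (4.65 + 9.61) → 46730.02 s.
Total = 196.23 + 46730.02 = 46926.25 s = 13.04 hours.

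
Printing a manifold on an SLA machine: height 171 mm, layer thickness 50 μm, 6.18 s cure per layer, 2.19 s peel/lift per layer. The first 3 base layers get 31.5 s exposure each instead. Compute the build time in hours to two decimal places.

Layers = ⌈171/0.05⌉ = 3420.
Burn-in layers = 3 × (31.5 + 2.19) = 101.07 s.
Regular layers = 3417 × (6.18 + 2.19) = 28600.29 s.
Sum: 101.07 + 28600.29 = 28701.36 s → 7.97 hours.

7.97 hours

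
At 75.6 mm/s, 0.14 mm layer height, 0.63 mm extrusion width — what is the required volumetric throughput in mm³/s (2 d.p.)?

6.67

A: 0.14 × 0.63 → 0.0882 mm².
Q = v·A = 75.6 × 0.0882 = 6.67 mm³/s.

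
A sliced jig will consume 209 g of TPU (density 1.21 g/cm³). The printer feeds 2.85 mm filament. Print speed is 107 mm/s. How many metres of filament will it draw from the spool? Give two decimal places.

Extruded volume: 209/1.21 = 172.7273 cm³ (172727.3 mm³).
A = π r² = π × 1.425² = 6.3794 mm².
L = V/A = 172727.3/6.3794 = 27075.79 mm → 27.08 m.

27.08 m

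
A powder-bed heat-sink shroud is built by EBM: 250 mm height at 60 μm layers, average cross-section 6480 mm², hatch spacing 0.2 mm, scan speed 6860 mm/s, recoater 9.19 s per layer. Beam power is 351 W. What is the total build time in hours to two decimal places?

Layer count = ceil(250 / 0.06) = 4167.
Per-layer scan distance = 6480 / 0.2, so 32400 mm.
Beam time per layer: 32400 / 6860 → 4.723 s.
Per-layer time: 4.723 + 9.19 → 13.913 s.
Build time = 4167 × 13.913 = 57975.471 s = 16.10 hours.

16.10 hours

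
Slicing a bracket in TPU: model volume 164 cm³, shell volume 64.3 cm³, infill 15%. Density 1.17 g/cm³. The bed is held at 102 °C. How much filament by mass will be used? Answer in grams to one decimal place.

92.7 g

Interior volume = 164 − 64.3 = 99.7 cm³.
Deposited infill = 0.15 × 99.7, so 14.955 cm³.
Deposited volume = 64.3 + 14.955 = 79.255 cm³.
Mass = 79.255 × 1.17 = 92.72835 g.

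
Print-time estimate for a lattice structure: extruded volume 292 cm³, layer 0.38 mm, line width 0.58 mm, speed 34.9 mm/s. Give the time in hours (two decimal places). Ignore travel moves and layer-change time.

10.54 hours

Extrusion cross-section = 0.38 × 0.58, so 0.2204 mm².
Path length: 292000 mm³ / 0.2204 mm² → 1324863.9 mm.
Time extruding = 1324863.9 / 34.9 = 37961.7 s.
That's 37961.7 s → 10.54 hours.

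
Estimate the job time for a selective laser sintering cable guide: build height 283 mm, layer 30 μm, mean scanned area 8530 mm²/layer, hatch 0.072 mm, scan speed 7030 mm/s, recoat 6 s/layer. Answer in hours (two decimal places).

Number of layers: 283 / 0.03 → 9434 (rounded up).
Per-layer scan distance = 8530 / 0.072 = 118472.2 mm.
Per-layer scan time = 118472.2 / 7030 = 16.8524 s.
Layer cycle: 16.8524 + 6 → 22.8524 s.
9434 layers × 22.8524 s/layer = 215589.5416 s, i.e. 59.89 hours.

59.89 hours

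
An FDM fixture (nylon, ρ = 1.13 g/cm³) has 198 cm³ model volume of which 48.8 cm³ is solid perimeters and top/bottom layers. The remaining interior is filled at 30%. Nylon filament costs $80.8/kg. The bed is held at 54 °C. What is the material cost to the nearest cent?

$8.54

Interior volume = 198 − 48.8, so 149.2 cm³.
Deposited infill = 0.30 × 149.2 = 44.76 cm³.
Total printed volume = 48.8 + 44.76, so 93.56 cm³.
Mass = 93.56 × 1.13 = 105.7228 g.
Cost = 105.7228 g / 1000 × $80.8/kg = $8.54.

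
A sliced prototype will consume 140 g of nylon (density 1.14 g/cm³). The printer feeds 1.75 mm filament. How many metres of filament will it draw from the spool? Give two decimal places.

51.06 m

Extruded volume: 140/1.14 = 122.807 cm³ (122807 mm³).
Filament cross-section = π × (1.75/2)² = 2.4053 mm².
L = V/A = 122807/2.4053 = 51056.83 mm → 51.06 m.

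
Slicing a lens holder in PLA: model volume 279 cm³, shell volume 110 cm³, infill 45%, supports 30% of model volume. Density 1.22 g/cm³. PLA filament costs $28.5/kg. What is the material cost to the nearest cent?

Interior volume = 279 − 110, so 169 cm³.
Infill deposited = 0.45 × 169, so 76.05 cm³.
Support: 0.30 × 279 → 83.7 cm³.
Total extruded: 110 + 76.05 + 83.7 → 269.75 cm³.
Mass = 269.75 × 1.22, so 329.095 g.
Cost = 329.095 g / 1000 × $28.5/kg = $9.38.

$9.38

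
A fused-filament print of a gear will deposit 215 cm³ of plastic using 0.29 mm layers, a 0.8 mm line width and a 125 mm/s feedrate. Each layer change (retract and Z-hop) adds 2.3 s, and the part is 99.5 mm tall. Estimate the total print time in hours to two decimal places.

2.28 hours

Line area = 0.29 × 0.8 = 0.232 mm².
Toolpath length = 215 cm³ / 0.232 mm² = 215000 / 0.232 = 926724.1 mm.
Time extruding: 926724.1 / 125 → 7413.8 s.
Layer count = ceil(99.5 / 0.29) = 344.
Layer-change overhead = 344 × 2.3 = 791.2 s.
Total = 7413.8 + 791.2 = 8205 s = 2.28 hours.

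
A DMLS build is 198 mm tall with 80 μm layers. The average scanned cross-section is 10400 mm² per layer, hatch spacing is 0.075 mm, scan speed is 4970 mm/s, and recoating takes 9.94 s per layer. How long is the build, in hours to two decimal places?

26.02 hours

Layers = ⌈198/0.08⌉ = 2475.
Scan path per layer = 10400 / 0.075, so 138666.7 mm.
Per-layer scan time: 138666.7 / 4970 → 27.9007 s.
Layer cycle = 27.9007 + 9.94 = 37.8407 s.
2475 layers × 37.8407 s/layer = 93655.7325 s, i.e. 26.02 hours.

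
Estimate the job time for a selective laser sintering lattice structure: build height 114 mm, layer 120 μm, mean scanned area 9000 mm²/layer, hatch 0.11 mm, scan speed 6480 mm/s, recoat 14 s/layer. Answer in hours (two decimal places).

Number of layers: 114 / 0.12 → 950 (rounded up).
Scan path per layer = 9000 / 0.11, so 81818.2 mm.
Per-layer scan time = 81818.2 / 6480 = 12.6263 s.
Time per layer = 12.6263 + 14, so 26.6263 s.
Build time = 950 × 26.6263 = 25294.985 s = 7.03 hours.

7.03 hours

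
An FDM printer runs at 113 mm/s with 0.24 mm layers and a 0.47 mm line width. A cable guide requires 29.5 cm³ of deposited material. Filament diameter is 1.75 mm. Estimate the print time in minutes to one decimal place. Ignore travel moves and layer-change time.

38.6 minutes

Line area = 0.24 × 0.47 = 0.1128 mm².
Toolpath length = 29.5 cm³ / 0.1128 mm² = 29500 / 0.1128 = 261524.8 mm.
Extrusion time = 261524.8 / 113 = 2314.4 s.
That's 2314.4 s → 38.6 minutes.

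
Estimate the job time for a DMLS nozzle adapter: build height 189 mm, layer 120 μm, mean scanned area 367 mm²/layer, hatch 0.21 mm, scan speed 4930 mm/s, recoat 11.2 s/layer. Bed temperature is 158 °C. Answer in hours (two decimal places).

Layers = ⌈189/0.12⌉ = 1575.
Scan path per layer = 367 / 0.21 = 1747.6 mm.
Scan time per layer: 1747.6 / 4930 → 0.3545 s.
Time per layer: 0.3545 + 11.2 → 11.5545 s.
1575 layers × 11.5545 s/layer = 18198.3375 s, i.e. 5.06 hours.

5.06 hours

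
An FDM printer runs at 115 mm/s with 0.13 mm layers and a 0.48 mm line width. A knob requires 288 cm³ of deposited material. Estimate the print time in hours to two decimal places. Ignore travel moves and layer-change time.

11.15 hours

Extrusion cross-section: 0.13 × 0.48 → 0.0624 mm².
Toolpath length = 288 cm³ / 0.0624 mm² = 288000 / 0.0624 = 4615384.6 mm.
Time extruding: 4615384.6 / 115 → 40133.8 s.
In the requested units: 40133.8 s = 11.15 hours.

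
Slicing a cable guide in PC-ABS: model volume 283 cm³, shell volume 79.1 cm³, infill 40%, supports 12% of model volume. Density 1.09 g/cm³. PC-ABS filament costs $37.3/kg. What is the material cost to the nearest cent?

Infill region = 283 − 79.1, so 203.9 cm³.
Infill deposited = 0.40 × 203.9, so 81.56 cm³.
Support = 0.12 × 283, so 33.96 cm³.
Total printed volume: 79.1 + 81.56 + 33.96 → 194.62 cm³.
Mass = 194.62 × 1.09 = 212.1358 g.
Cost = 212.1358 g / 1000 × $37.3/kg = $7.91.

$7.91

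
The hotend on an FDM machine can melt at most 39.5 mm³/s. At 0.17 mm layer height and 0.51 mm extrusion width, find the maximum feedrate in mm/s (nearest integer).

Extrusion cross-section = 0.17 × 0.51 = 0.0867 mm².
Max speed = 39.5 / 0.0867 = 455.59 ≈ 456 mm/s.

456 mm/s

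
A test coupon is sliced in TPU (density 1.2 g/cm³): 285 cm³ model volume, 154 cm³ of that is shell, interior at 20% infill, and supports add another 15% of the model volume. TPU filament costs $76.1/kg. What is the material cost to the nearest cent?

Interior volume = 285 − 154 = 131 cm³.
Deposited infill = 0.20 × 131, so 26.2 cm³.
Support = 0.15 × 285, so 42.75 cm³.
Deposited volume = 154 + 26.2 + 42.75, so 222.95 cm³.
Mass: 222.95 × 1.2 → 267.54 g.
At $76.1/kg: 267.54/1000 × 76.1 = $20.36.

$20.36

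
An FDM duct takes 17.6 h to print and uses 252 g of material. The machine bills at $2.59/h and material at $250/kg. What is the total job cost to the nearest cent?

Machine cost = 2.59 × 17.6, so $45.584.
Feedstock cost = 250 × 252/1000, so $63.00.
Total = 45.584 + 63.00 = 108.584 ≈ $108.58.

$108.58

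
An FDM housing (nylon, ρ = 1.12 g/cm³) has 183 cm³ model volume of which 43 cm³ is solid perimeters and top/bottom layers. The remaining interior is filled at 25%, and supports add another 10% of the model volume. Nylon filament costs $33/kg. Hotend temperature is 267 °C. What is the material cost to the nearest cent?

$3.56

Interior volume = 183 − 43 = 140 cm³.
Infill deposited: 0.25 × 140 → 35 cm³.
Support: 0.10 × 183 → 18.3 cm³.
Total printed volume = 43 + 35 + 18.3 = 96.3 cm³.
Mass = 96.3 × 1.12, so 107.856 g.
Cost = 107.856 g / 1000 × $33/kg = $3.56.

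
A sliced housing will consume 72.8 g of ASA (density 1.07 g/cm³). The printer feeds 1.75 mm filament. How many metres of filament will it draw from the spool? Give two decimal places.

Volume = 72.8 g / 1.07 g·cm⁻³ = 68.0374 cm³ = 68037.4 mm³.
Cross-section of 1.75 mm filament: π·(1.75/2)² = 2.4053 mm².
L = V/A = 68037.4/2.4053 = 28286.45 mm → 28.29 m.

28.29 m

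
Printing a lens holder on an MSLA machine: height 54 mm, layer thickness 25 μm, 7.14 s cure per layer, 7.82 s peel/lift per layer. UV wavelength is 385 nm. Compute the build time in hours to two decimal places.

8.98 hours

Layer count = ceil(54 / 0.025) = 2160.
Each layer takes = 7.14 + 7.82 = 14.96 s.
Total = 2160 × 14.96 = 32313.6 s = 8.98 hours.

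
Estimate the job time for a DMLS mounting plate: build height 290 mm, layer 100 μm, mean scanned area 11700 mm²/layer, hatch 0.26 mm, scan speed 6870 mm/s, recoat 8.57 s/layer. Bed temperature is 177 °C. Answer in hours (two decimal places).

Layers = ⌈290/0.1⌉ = 2900.
Scan path per layer = 11700 / 0.26, so 45000 mm.
Scan time per layer = 45000 / 6870 = 6.5502 s.
Per-layer time = 6.5502 + 8.57 = 15.1202 s.
2900 layers × 15.1202 s/layer = 43848.58 s, i.e. 12.18 hours.

12.18 hours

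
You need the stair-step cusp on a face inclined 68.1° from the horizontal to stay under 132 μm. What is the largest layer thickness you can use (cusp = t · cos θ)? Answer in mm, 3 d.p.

0.354 mm

cos(68.1°) = 0.3730; t_max = 0.132/0.3730 = 0.354 mm.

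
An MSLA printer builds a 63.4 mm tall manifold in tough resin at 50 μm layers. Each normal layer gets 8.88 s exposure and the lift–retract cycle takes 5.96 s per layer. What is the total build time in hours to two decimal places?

5.23 hours

Layers = ⌈63.4/0.05⌉ = 1268.
Cycle time = 8.88 + 5.96, so 14.84 s.
Total = 1268 × 14.84 = 18817.12 s = 5.23 hours.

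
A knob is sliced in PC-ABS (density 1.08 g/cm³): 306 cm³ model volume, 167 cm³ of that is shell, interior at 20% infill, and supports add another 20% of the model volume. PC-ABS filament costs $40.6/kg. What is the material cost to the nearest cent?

$11.23

Infill region = 306 − 167 = 139 cm³.
Infill deposited = 0.20 × 139, so 27.8 cm³.
Support = 0.20 × 306, so 61.2 cm³.
Total extruded: 167 + 27.8 + 61.2 → 256 cm³.
Mass: 256 × 1.08 → 276.48 g.
At $40.6/kg: 276.48/1000 × 40.6 = $11.23.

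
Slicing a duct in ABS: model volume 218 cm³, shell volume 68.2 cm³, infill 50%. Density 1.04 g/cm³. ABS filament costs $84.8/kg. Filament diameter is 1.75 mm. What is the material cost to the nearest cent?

$12.62

Interior volume = 218 − 68.2 = 149.8 cm³.
Infill deposited = 0.50 × 149.8 = 74.9 cm³.
Deposited volume = 68.2 + 74.9, so 143.1 cm³.
Mass: 143.1 × 1.04 → 148.824 g.
Cost = 148.824 g / 1000 × $84.8/kg = $12.62.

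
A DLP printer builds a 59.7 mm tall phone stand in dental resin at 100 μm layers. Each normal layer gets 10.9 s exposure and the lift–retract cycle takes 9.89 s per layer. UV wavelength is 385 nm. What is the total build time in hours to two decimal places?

Number of layers: 59.7 / 0.1 → 597 (rounded up).
Per-layer time = 10.9 + 9.89 = 20.79 s.
Build time: 597 × 20.79 s = 12411.63 s, i.e. 3.45 hours.

3.45 hours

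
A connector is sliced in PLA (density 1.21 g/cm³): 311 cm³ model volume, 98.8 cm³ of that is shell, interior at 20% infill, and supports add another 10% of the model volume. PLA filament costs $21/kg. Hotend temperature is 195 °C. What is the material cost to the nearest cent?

$4.38

Volume inside the shell = 311 − 98.8, so 212.2 cm³.
Infill deposited = 0.20 × 212.2, so 42.44 cm³.
Support: 0.10 × 311 → 31.1 cm³.
Deposited volume: 98.8 + 42.44 + 31.1 → 172.34 cm³.
Mass: 172.34 × 1.21 → 208.5314 g.
At $21/kg: 208.5314/1000 × 21 = $4.38.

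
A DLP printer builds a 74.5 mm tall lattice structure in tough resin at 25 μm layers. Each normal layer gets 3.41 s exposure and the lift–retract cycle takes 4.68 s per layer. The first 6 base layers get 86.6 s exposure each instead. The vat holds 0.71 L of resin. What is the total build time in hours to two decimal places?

6.84 hours

Layers = ⌈74.5/0.025⌉ = 2980.
Base layers: 6 × (86.6 + 4.68) → 547.68 s.
Regular layers = 2974 × (3.41 + 4.68) = 24059.66 s.
Total = 547.68 + 24059.66 = 24607.34 s = 6.84 hours.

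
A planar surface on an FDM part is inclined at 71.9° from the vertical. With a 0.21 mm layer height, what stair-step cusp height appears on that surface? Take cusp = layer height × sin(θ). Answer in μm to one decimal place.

Cusp = layer height × sin(71.9°) = 0.21 × 0.9505 = 0.199605 mm = 199.6 μm.

199.6 μm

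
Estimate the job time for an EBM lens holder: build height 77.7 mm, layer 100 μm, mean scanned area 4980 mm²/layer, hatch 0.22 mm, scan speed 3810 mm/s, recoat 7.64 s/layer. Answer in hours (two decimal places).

2.93 hours

Layers = ⌈77.7/0.1⌉ = 777.
Hatch length per layer = 4980 / 0.22, so 22636.4 mm.
Scan time per layer = 22636.4 / 3810, so 5.9413 s.
Time per layer: 5.9413 + 7.64 → 13.5813 s.
Total: 777 × 13.5813 s = 10552.6701 s → 2.93 hours.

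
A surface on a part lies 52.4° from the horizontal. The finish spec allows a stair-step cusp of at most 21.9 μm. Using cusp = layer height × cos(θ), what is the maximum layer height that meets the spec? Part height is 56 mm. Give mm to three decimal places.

0.036 mm

t = h_c / cos θ = 0.0219 / 0.6101 = 0.036 mm.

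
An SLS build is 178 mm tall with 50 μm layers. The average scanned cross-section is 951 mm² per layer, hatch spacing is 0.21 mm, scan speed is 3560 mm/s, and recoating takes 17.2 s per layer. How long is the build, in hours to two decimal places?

Layers = ⌈178/0.05⌉ = 3560.
Scan path per layer = 951 / 0.21, so 4528.6 mm.
Laser time per layer = 4528.6 / 3560, so 1.2721 s.
Layer cycle = 1.2721 + 17.2, so 18.4721 s.
3560 layers × 18.4721 s/layer = 65760.676 s, i.e. 18.27 hours.

18.27 hours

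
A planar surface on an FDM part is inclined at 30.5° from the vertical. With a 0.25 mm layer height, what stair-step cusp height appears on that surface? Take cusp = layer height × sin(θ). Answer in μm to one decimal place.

126.9 μm

sin(30.5°) = 0.5075, so cusp = 0.25 × 0.5075 = 0.126875 mm → 126.9 μm.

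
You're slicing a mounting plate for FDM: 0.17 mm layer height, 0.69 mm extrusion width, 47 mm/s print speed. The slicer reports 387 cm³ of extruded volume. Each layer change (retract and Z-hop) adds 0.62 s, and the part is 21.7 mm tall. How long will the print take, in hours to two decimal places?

19.52 hours

Bead cross-section = 0.17 × 0.69 = 0.1173 mm².
Toolpath length = 387 cm³ / 0.1173 mm² = 387000 / 0.1173 = 3299232.7 mm.
Print-move time = 3299232.7 / 47, so 70196.4 s.
Layer count = ceil(21.7 / 0.17) = 128.
Z-hop total = 128 × 0.62, so 79.36 s.
Altogether 70196.4 + 79.36 = 70275.76 s, i.e. 19.52 hours.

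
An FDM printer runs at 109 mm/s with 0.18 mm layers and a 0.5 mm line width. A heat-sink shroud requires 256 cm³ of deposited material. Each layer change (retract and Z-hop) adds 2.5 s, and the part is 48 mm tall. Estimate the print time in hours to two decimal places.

Extrusion cross-section = 0.18 × 0.5 = 0.09 mm².
Total extruded path = 256000/0.09 = 2844444.4 mm.
Print-move time = 2844444.4 / 109, so 26095.8 s.
Number of layers: 48 / 0.18 → 267 (rounded up).
Z-hop total: 267 × 2.5 → 667.5 s.
Total = 26095.8 + 667.5 = 26763.3 s = 7.43 hours.

7.43 hours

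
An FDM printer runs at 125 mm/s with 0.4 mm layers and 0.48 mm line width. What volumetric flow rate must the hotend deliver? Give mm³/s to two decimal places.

24.00

A: 0.4 × 0.48 → 0.192 mm².
Q = v·A = 125 × 0.192 = 24.00 mm³/s.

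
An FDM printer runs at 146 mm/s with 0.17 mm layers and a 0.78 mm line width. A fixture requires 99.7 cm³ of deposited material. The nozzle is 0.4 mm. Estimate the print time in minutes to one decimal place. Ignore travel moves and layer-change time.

85.8 minutes

Line area = 0.17 × 0.78 = 0.1326 mm².
Toolpath length = 99.7 cm³ / 0.1326 mm² = 99700 / 0.1326 = 751885.4 mm.
Time extruding = 751885.4 / 146 = 5149.9 s.
5149.9 s = 85.8 minutes.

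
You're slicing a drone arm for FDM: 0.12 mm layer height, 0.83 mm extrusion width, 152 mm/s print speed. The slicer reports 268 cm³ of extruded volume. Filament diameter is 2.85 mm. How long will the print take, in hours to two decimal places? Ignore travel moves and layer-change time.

Line area = 0.12 × 0.83, so 0.0996 mm².
Path length: 268000 mm³ / 0.0996 mm² → 2690763.1 mm.
Time extruding = 2690763.1 / 152, so 17702.4 s.
Converting: 17702.4 s = 4.92 hours.

4.92 hours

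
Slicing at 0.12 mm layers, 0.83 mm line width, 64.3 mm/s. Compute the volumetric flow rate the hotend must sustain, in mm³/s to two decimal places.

6.40

A = 0.12 × 0.83 = 0.0996 mm².
Volumetric flow = 64.3 × 0.0996 = 6.40 mm³/s.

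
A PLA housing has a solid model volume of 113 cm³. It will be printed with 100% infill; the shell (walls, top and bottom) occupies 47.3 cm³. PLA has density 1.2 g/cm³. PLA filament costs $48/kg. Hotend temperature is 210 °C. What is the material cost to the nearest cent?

Volume inside the shell: 113 − 47.3 → 65.7 cm³.
Infill deposited: 1.00 × 65.7 → 65.7 cm³.
Total extruded: 47.3 + 65.7 → 113 cm³.
Mass: 113 × 1.2 → 135.6 g.
Cost = 135.6 g / 1000 × $48/kg = $6.51.

$6.51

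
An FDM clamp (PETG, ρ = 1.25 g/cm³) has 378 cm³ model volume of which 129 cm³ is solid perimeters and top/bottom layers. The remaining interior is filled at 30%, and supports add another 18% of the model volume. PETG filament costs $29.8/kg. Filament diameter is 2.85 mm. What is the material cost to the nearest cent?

Infill region = 378 − 129, so 249 cm³.
Deposited infill = 0.30 × 249, so 74.7 cm³.
Support = 0.18 × 378, so 68.04 cm³.
Deposited volume = 129 + 74.7 + 68.04 = 271.74 cm³.
Mass = 271.74 × 1.25, so 339.675 g.
At $29.8/kg: 339.675/1000 × 29.8 = $10.12.

$10.12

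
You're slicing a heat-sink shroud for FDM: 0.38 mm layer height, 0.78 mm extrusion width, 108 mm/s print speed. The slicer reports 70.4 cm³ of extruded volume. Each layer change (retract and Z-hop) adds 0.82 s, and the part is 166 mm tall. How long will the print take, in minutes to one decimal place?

42.6 minutes

Extrusion cross-section = 0.38 × 0.78, so 0.2964 mm².
Total extruded path = 70400/0.2964 = 237516.9 mm.
Print-move time: 237516.9 / 108 → 2199.2 s.
Layers = ⌈166/0.38⌉ = 437.
Non-print overhead: 437 × 0.82 → 358.34 s.
Total = 2199.2 + 358.34 = 2557.54 s = 42.6 minutes.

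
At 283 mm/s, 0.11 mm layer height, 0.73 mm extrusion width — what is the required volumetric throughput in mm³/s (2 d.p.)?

22.72

A = 0.11 × 0.73, so 0.0803 mm².
Q = v·A = 283 × 0.0803 = 22.72 mm³/s.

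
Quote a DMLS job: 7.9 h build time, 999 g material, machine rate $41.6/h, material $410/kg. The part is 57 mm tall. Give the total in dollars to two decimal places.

$738.23

Time charge = 41.6 × 7.9 = $328.64.
Feedstock cost: 410 × 999/1000 → $409.59.
Job cost: 328.64 + 409.59 = $738.23.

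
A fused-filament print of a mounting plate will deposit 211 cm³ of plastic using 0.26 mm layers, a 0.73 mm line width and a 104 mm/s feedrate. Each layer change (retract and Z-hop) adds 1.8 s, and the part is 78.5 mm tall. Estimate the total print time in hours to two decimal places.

Line area = 0.26 × 0.73, so 0.1898 mm².
Toolpath length = 211 cm³ / 0.1898 mm² = 211000 / 0.1898 = 1111696.5 mm.
Time extruding: 1111696.5 / 104 → 10689.4 s.
Number of layers: 78.5 / 0.26 → 302 (rounded up).
Z-hop total = 302 × 1.8 = 543.6 s.
Altogether 10689.4 + 543.6 = 11233 s, i.e. 3.12 hours.

3.12 hours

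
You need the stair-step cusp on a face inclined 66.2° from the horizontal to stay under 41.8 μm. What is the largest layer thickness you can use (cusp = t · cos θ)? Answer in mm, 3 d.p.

0.104 mm

cos(66.2°) = 0.4035; t_max = 0.0418/0.4035 = 0.104 mm.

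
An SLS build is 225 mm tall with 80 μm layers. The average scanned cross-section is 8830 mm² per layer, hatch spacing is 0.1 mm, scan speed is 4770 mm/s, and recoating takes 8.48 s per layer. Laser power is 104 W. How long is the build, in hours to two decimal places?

Layers = ⌈225/0.08⌉ = 2813.
Per-layer scan distance: 8830 / 0.1 → 88300 mm.
Per-layer scan time = 88300 / 4770, so 18.5115 s.
Time per layer = 18.5115 + 8.48, so 26.9915 s.
Total: 2813 × 26.9915 s = 75927.0895 s → 21.09 hours.

21.09 hours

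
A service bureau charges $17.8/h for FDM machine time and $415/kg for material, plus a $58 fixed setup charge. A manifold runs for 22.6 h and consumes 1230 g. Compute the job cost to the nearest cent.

$970.73

Machine cost = 17.8 × 22.6 = $402.28.
Material charge = 415 × 1230/1000 = $510.45.
Adding setup: 402.28 + 510.45 + 58 → $970.73.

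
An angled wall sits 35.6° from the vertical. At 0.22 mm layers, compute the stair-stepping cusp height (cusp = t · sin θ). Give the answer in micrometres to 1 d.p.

h_c = t·sin θ = 0.22 × 0.5821 = 0.128062 mm (128.1 μm).

128.1 μm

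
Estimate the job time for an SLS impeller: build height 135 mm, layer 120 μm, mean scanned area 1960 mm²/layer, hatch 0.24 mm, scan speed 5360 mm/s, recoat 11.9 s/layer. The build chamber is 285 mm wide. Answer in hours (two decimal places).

Layer count = ceil(135 / 0.12) = 1125.
Scan path per layer = 1960 / 0.24 = 8166.7 mm.
Per-layer scan time = 8166.7 / 5360 = 1.5236 s.
Layer cycle = 1.5236 + 11.9 = 13.4236 s.
Build time = 1125 × 13.4236 = 15101.55 s = 4.19 hours.

4.19 hours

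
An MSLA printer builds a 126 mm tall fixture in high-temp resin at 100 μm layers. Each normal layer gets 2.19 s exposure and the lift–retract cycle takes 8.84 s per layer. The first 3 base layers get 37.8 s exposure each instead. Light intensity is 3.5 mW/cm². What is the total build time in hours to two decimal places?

3.89 hours

Layer count = ceil(126 / 0.1) = 1260.
Burn-in layers: 3 × (37.8 + 8.84) → 139.92 s.
Normal layers = 1257 × (2.19 + 8.84) = 13864.71 s.
Sum: 139.92 + 13864.71 = 14004.63 s → 3.89 hours.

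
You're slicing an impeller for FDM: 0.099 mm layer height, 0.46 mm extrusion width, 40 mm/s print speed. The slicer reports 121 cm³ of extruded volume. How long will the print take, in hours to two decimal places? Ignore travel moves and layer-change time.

18.45 hours

Line area: 0.099 × 0.46 → 0.04554 mm².
Toolpath length = 121 cm³ / 0.04554 mm² = 121000 / 0.04554 = 2657004.8 mm.
Time extruding = 2657004.8 / 40, so 66425.1 s.
That's 66425.1 s → 18.45 hours.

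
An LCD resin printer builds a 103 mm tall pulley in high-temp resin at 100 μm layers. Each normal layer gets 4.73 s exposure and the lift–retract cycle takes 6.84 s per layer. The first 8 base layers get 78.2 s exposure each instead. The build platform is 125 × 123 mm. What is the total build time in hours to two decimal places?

3.47 hours

Number of layers: 103 / 0.1 → 1030 (rounded up).
Burn-in layers: 8 × (78.2 + 6.84) → 680.32 s.
Remaining layers = 1022 × (4.73 + 6.84), so 11824.54 s.
Total = 680.32 + 11824.54 = 12504.86 s = 3.47 hours.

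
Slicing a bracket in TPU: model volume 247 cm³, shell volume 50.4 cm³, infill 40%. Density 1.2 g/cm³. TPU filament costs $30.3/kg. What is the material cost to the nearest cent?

Interior volume = 247 − 50.4 = 196.6 cm³.
Deposited infill = 0.40 × 196.6, so 78.64 cm³.
Total printed volume = 50.4 + 78.64, so 129.04 cm³.
Mass = 129.04 × 1.2 = 154.848 g.
At $30.3/kg: 154.848/1000 × 30.3 = $4.69.

$4.69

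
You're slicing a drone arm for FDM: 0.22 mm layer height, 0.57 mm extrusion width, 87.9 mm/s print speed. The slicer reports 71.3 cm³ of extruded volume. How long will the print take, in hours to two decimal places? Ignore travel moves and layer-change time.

1.80 hours

Line area: 0.22 × 0.57 → 0.1254 mm².
Path length: 71300 mm³ / 0.1254 mm² → 568580.5 mm.
Time extruding = 568580.5 / 87.9 = 6468.5 s.
That's 6468.5 s → 1.80 hours.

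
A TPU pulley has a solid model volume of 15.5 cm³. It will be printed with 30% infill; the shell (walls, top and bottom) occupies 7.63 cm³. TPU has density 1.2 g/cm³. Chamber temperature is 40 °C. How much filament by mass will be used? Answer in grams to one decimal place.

12.0 g

Volume inside the shell = 15.5 − 7.63 = 7.87 cm³.
Infill deposited = 0.30 × 7.87 = 2.361 cm³.
Total extruded: 7.63 + 2.361 → 9.991 cm³.
Mass = 9.991 × 1.2, so 11.9892 g.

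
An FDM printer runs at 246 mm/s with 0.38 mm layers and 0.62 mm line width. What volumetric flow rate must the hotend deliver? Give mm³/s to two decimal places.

Bead cross-section: 0.38 × 0.62 → 0.2356 mm².
Volumetric flow = 246 × 0.2356 = 57.96 mm³/s.

57.96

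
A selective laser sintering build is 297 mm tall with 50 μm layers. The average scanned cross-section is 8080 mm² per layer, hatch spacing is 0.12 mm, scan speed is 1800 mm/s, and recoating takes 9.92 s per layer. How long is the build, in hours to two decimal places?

Layer count = ceil(297 / 0.05) = 5940.
Per-layer scan distance: 8080 / 0.12 → 67333.3 mm.
Per-layer scan time = 67333.3 / 1800, so 37.4074 s.
Time per layer = 37.4074 + 9.92, so 47.3274 s.
Total: 5940 × 47.3274 s = 281124.756 s → 78.09 hours.

78.09 hours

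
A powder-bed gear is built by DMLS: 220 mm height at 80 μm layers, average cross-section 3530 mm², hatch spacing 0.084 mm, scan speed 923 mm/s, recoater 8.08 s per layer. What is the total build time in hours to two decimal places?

40.95 hours

Layer count = ceil(220 / 0.08) = 2750.
Scan path per layer = 3530 / 0.084, so 42023.8 mm.
Laser time per layer: 42023.8 / 923 → 45.5296 s.
Time per layer = 45.5296 + 8.08, so 53.6096 s.
2750 layers × 53.6096 s/layer = 147426.4 s, i.e. 40.95 hours.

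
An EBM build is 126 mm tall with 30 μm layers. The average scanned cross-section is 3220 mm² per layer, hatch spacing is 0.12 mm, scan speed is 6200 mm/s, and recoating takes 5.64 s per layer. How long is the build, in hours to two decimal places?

Layer count = ceil(126 / 0.03) = 4200.
Hatch length per layer = 3220 / 0.12, so 26833.3 mm.
Scan time per layer: 26833.3 / 6200 → 4.328 s.
Time per layer = 4.328 + 5.64, so 9.968 s.
Build time = 4200 × 9.968 = 41865.6 s = 11.63 hours.

11.63 hours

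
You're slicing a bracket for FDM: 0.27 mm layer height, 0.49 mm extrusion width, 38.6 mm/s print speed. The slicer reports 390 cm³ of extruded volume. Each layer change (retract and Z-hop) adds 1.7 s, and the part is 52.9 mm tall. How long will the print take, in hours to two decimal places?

Extrusion cross-section = 0.27 × 0.49, so 0.1323 mm².
Total extruded path = 390000/0.1323 = 2947845.8 mm.
Print-move time: 2947845.8 / 38.6 → 76369.1 s.
Layer count = ceil(52.9 / 0.27) = 196.
Z-hop total = 196 × 1.7 = 333.2 s.
Total = 76369.1 + 333.2 = 76702.3 s = 21.31 hours.

21.31 hours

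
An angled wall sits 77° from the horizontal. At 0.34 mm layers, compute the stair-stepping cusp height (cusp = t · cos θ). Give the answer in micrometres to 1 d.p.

76.5 μm

Cusp = layer height × cos(77°) = 0.34 × 0.2250 = 0.0765 mm = 76.5 μm.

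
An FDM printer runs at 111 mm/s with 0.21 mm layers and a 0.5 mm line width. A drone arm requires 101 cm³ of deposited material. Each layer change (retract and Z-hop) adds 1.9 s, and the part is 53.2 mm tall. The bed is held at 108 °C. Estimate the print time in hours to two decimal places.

Extrusion cross-section: 0.21 × 0.5 → 0.105 mm².
Toolpath length = 101 cm³ / 0.105 mm² = 101000 / 0.105 = 961904.8 mm.
Print-move time: 961904.8 / 111 → 8665.8 s.
Layer count = ceil(53.2 / 0.21) = 254.
Non-print overhead = 254 × 1.9 = 482.6 s.
Total = 8665.8 + 482.6 = 9148.4 s = 2.54 hours.

2.54 hours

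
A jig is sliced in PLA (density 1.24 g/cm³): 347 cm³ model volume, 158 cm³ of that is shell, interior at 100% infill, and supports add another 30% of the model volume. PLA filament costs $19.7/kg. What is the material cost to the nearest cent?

$11.02

Infill region = 347 − 158, so 189 cm³.
Deposited infill = 1.00 × 189 = 189 cm³.
Support = 0.30 × 347 = 104.1 cm³.
Deposited volume = 158 + 189 + 104.1, so 451.1 cm³.
Mass: 451.1 × 1.24 → 559.364 g.
Cost = 559.364 g / 1000 × $19.7/kg = $11.02.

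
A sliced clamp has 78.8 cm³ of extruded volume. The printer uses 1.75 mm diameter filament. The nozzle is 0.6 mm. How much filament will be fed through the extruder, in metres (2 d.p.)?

Cross-section of 1.75 mm filament: π·(1.75/2)² = 2.4053 mm².
L = 78800 mm³ / 2.4053 mm² = 32760.99 mm, i.e. 32.76 m.

32.76 m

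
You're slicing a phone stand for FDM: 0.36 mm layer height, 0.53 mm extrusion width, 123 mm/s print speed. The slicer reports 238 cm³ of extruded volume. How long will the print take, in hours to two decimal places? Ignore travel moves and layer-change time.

Line area = 0.36 × 0.53 = 0.1908 mm².
Path length: 238000 mm³ / 0.1908 mm² → 1247379.5 mm.
Extrusion time = 1247379.5 / 123 = 10141.3 s.
That's 10141.3 s → 2.82 hours.

2.82 hours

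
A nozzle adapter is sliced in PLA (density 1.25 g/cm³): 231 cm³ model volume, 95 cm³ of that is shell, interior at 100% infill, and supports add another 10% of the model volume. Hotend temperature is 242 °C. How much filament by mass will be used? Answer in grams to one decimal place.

Volume inside the shell: 231 − 95 → 136 cm³.
Deposited infill = 1.00 × 136 = 136 cm³.
Support: 0.10 × 231 → 23.1 cm³.
Deposited volume = 95 + 136 + 23.1 = 254.1 cm³.
Mass = 254.1 × 1.25 = 317.625 g.

317.6 g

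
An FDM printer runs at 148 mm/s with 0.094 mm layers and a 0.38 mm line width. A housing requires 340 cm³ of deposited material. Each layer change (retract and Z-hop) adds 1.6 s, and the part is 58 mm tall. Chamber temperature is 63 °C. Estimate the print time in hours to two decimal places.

18.14 hours

Line area: 0.094 × 0.38 → 0.03572 mm².
Total extruded path = 340000/0.03572 = 9518477 mm.
Extrusion time: 9518477 / 148 → 64314 s.
Layers = ⌈58/0.094⌉ = 618.
Non-print overhead = 618 × 1.6, so 988.8 s.
Altogether 64314 + 988.8 = 65302.8 s, i.e. 18.14 hours.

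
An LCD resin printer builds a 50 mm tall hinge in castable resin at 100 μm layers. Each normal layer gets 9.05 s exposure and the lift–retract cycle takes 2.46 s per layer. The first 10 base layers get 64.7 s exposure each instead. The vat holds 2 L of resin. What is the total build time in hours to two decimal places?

1.75 hours

Number of layers: 50 / 0.1 → 500 (rounded up).
Bottom layers = 10 × (64.7 + 2.46), so 671.6 s.
Regular layers: 490 × (9.05 + 2.46) → 5639.9 s.
Sum: 671.6 + 5639.9 = 6311.5 s → 1.75 hours.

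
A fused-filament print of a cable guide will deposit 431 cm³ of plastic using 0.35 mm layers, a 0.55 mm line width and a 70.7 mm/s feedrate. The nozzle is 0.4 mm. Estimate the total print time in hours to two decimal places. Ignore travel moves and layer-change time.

8.80 hours

Bead cross-section = 0.35 × 0.55 = 0.1925 mm².
Toolpath length = 431 cm³ / 0.1925 mm² = 431000 / 0.1925 = 2238961 mm.
Time extruding = 2238961 / 70.7 = 31668.5 s.
31668.5 s = 8.80 hours.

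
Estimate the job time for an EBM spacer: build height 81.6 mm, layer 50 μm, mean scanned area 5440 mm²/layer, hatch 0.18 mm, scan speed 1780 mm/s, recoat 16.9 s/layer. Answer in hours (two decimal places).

Layer count = ceil(81.6 / 0.05) = 1632.
Scan path per layer: 5440 / 0.18 → 30222.2 mm.
Beam time per layer: 30222.2 / 1780 → 16.9788 s.
Time per layer = 16.9788 + 16.9 = 33.8788 s.
Total: 1632 × 33.8788 s = 55290.2016 s → 15.36 hours.

15.36 hours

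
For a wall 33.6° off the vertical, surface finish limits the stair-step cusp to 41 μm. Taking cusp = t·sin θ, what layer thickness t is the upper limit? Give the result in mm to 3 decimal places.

Layer height = cusp / sin(33.6°) = 0.041 / 0.5534 = 0.074 mm.

0.074 mm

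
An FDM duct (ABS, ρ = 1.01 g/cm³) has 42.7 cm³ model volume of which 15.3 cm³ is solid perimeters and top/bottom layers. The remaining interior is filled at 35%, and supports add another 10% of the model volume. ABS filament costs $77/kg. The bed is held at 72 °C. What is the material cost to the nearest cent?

$2.27

Volume inside the shell: 42.7 − 15.3 → 27.4 cm³.
Infill volume: 0.35 × 27.4 → 9.59 cm³.
Support = 0.10 × 42.7 = 4.27 cm³.
Total extruded: 15.3 + 9.59 + 4.27 → 29.16 cm³.
Mass = 29.16 × 1.01, so 29.4516 g.
Cost = 29.4516 g / 1000 × $77/kg = $2.27.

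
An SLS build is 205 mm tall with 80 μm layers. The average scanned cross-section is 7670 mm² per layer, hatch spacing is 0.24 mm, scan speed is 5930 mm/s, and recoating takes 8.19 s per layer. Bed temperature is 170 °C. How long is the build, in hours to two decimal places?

9.67 hours

Layers = ⌈205/0.08⌉ = 2563.
Hatch length per layer = 7670 / 0.24, so 31958.3 mm.
Laser time per layer: 31958.3 / 5930 → 5.3893 s.
Layer cycle = 5.3893 + 8.19 = 13.5793 s.
Total: 2563 × 13.5793 s = 34803.7459 s → 9.67 hours.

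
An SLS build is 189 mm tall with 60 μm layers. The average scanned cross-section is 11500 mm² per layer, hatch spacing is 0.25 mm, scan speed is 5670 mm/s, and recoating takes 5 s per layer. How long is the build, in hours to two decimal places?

Number of layers: 189 / 0.06 → 3150 (rounded up).
Scan path per layer = 11500 / 0.25, so 46000 mm.
Scan time per layer = 46000 / 5670 = 8.1129 s.
Time per layer = 8.1129 + 5, so 13.1129 s.
3150 layers × 13.1129 s/layer = 41305.635 s, i.e. 11.47 hours.

11.47 hours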